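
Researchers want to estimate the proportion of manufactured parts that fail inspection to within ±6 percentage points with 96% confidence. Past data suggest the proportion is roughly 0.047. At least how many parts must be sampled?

For a proportion with margin E = 0.06 at 96% confidence, z = 2.054.
n = p̂(1−p̂)(z/E)² = 0.047 × 0.953 × (2.054/0.06)² = 52.49
Round up: n = 53.

n = 53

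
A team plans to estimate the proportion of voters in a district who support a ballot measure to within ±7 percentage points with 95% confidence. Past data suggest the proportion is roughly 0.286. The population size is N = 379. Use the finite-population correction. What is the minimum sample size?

113

For a proportion with margin E = 0.07 at 95% confidence, z = 1.960.
n = p̂(1−p̂)(z/E)² = 0.286 × 0.714 × (1.960/0.07)² = 160.10 — call this n₀.
Finite-population correction with N = 379: n = n₀ / (1 + (n₀−1)/N) = 160.10 / 1.42 = 112.75
Round up: n = 113.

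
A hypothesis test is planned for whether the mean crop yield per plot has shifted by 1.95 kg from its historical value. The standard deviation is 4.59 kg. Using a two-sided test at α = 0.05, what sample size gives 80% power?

For a one-sample z-test, n = ((z_{α/2} + z_β)·σ/δ)².
z_{α/2} = 1.960 (two-sided α = 0.05); z_β = 0.842 (power 80% → β = 0.2).
n = (2.802 × 4.59 / 1.95)² = 43.50
Round up: n = 44.

44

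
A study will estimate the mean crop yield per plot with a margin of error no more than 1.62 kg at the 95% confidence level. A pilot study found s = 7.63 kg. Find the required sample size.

For a mean, the margin of error is E = z·σ/√n, so n = (zσ/E)².
At 95% confidence, z = 1.960.
n = (1.960 × 7.63 / 1.62)² = 85.22
Round up: n = 86.

n = 86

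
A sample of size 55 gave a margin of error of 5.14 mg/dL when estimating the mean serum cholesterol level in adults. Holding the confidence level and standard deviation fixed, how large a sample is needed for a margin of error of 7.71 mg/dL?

25

Margin of error scales as 1/√n, so n₂ = n₁·(E₁/E₂)².
n₂ = 55 × (5.14/7.71)² = 55 × 0.4444 = 24.44
Round up: n₂ = 25.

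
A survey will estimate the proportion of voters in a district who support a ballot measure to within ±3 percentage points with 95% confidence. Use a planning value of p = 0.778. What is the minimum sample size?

For a proportion with margin E = 0.03 at 95% confidence, z = 1.960.
n = p̂(1−p̂)(z/E)² = 0.778 × 0.222 × (1.960/0.03)² = 737.23
Round up: n = 738.

738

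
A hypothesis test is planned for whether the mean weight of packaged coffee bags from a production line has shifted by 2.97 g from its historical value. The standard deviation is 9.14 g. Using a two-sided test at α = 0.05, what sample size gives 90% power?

n = 100

For a one-sample z-test, n = ((z_{α/2} + z_β)·σ/δ)².
z_{α/2} = 1.960 (two-sided α = 0.05); z_β = 1.282 (power 90% → β = 0.1).
n = (3.242 × 9.14 / 2.97)² = 99.54
Round up: n = 100.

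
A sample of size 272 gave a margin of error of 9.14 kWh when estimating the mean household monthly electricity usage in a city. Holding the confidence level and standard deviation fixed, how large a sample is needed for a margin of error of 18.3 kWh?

68

Margin of error scales as 1/√n, so n₂ = n₁·(E₁/E₂)².
n₂ = 272 × (9.14/18.3)² = 272 × 0.2495 = 67.86
Round up: n₂ = 68.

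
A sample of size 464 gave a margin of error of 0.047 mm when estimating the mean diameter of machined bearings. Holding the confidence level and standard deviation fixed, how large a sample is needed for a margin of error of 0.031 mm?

Margin of error scales as 1/√n, so n₂ = n₁·(E₁/E₂)².
n₂ = 464 × (0.047/0.031)² = 464 × 2.299 = 1066.74
Round up: n₂ = 1067.

1067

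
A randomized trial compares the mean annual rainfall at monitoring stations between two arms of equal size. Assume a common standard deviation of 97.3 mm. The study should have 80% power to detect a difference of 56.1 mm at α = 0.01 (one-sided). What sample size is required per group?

For two equal groups, n per group = 2·((z_α + z_β)·σ/δ)².
z_α = 2.326; z_β = 0.842 (power 80%).
n = 2 × (3.168 × 97.3 / 56.1)² = 2 × 30.19 = 60.38
Round up: n = 61 per group.

61 per group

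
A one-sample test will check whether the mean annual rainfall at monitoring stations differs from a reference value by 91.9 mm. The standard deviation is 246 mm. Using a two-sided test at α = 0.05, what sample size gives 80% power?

For a one-sample z-test, n = ((z_{α/2} + z_β)·σ/δ)².
z_{α/2} = 1.960 (two-sided α = 0.05); z_β = 0.842 (power 80% → β = 0.2).
n = (2.802 × 246 / 91.9)² = 56.26
Round up: n = 57.

n = 57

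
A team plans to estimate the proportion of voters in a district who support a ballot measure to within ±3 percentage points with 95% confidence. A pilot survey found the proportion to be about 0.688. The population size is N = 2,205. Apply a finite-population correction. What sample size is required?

For a proportion with margin E = 0.03 at 95% confidence, z = 1.960.
n = p̂(1−p̂)(z/E)² = 0.688 × 0.312 × (1.960/0.03)² = 916.25 — call this n₀.
Finite-population correction with N = 2,205: n = n₀ / (1 + (n₀−1)/N) = 916.25 / 1.415 = 647.53
Round up: n = 648.

n = 648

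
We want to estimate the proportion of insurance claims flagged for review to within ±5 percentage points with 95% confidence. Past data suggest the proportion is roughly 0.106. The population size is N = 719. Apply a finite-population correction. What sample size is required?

n = 122

For a proportion with margin E = 0.05 at 95% confidence, z = 1.960.
n = p̂(1−p̂)(z/E)² = 0.106 × 0.894 × (1.960/0.05)² = 145.62 — call this n₀.
Finite-population correction with N = 719: n = n₀ / (1 + (n₀−1)/N) = 145.62 / 1.201 = 121.25
Round up: n = 122.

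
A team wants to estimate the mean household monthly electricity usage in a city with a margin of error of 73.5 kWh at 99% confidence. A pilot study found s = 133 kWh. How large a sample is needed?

For a mean, the margin of error is E = z·σ/√n, so n = (zσ/E)².
At 99% confidence, z = 2.576.
n = (2.576 × 133 / 73.5)² = 21.73
Round up: n = 22.

22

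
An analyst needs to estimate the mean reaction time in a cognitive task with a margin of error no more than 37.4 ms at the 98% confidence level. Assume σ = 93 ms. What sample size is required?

34

For a mean, the margin of error is E = z·σ/√n, so n = (zσ/E)².
At 98% confidence, z = 2.326.
n = (2.326 × 93 / 37.4)² = 33.45
Round up: n = 34.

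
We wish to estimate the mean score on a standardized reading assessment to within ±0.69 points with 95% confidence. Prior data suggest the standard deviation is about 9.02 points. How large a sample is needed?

n = 657

For a mean, the margin of error is E = z·σ/√n, so n = (zσ/E)².
At 95% confidence, z = 1.960.
n = (1.960 × 9.02 / 0.69)² = 656.49
Round up: n = 657.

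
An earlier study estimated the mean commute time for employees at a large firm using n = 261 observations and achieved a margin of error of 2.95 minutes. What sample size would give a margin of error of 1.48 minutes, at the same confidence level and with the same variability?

Margin of error scales as 1/√n, so n₂ = n₁·(E₁/E₂)².
n₂ = 261 × (2.95/1.48)² = 261 × 3.973 = 1036.95
Round up: n₂ = 1037.

1037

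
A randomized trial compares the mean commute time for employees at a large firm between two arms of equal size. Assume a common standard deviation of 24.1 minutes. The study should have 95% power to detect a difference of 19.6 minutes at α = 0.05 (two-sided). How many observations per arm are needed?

For two equal groups, n per group = 2·((z_{α/2} + z_β)·σ/δ)².
z_{α/2} = 1.960; z_β = 1.645 (power 95%).
n = 2 × (3.605 × 24.1 / 19.6)² = 2 × 19.65 = 39.30
Round up: n = 40 per group.

40 per group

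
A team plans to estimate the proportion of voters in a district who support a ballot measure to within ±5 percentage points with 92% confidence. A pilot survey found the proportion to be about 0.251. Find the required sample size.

231

For a proportion with margin E = 0.05 at 92% confidence, z = 1.751.
n = p̂(1−p̂)(z/E)² = 0.251 × 0.749 × (1.751/0.05)² = 230.56
Round up: n = 231.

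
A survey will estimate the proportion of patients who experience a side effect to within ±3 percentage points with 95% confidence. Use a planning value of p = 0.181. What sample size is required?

n = 633

For a proportion with margin E = 0.03 at 95% confidence, z = 1.960.
n = p̂(1−p̂)(z/E)² = 0.181 × 0.819 × (1.960/0.03)² = 632.75
Round up: n = 633.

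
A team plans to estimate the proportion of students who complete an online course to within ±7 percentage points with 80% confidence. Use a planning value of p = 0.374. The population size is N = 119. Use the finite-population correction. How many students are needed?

48

For a proportion with margin E = 0.07 at 80% confidence, z = 1.282.
n = p̂(1−p̂)(z/E)² = 0.374 × 0.626 × (1.282/0.07)² = 78.53 — call this n₀.
Finite-population correction with N = 119: n = n₀ / (1 + (n₀−1)/N) = 78.53 / 1.652 = 47.54
Round up: n = 48.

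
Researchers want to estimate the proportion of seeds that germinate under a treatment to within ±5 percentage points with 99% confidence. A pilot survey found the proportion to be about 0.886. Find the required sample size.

For a proportion with margin E = 0.05 at 99% confidence, z = 2.576.
n = p̂(1−p̂)(z/E)² = 0.886 × 0.114 × (2.576/0.05)² = 268.10
Round up: n = 269.

n = 269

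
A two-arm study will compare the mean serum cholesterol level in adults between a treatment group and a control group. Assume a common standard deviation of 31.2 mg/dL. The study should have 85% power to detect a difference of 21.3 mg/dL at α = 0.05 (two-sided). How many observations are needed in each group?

39 per group

For two equal groups, n per group = 2·((z_{α/2} + z_β)·σ/δ)².
z_{α/2} = 1.960; z_β = 1.036 (power 85%).
n = 2 × (2.996 × 31.2 / 21.3)² = 2 × 19.26 = 38.52
Round up: n = 39 per group.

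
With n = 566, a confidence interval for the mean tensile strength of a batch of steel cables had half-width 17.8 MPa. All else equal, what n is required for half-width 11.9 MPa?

Margin of error scales as 1/√n, so n₂ = n₁·(E₁/E₂)².
n₂ = 566 × (17.8/11.9)² = 566 × 2.237 = 1266.14
Round up: n₂ = 1267.

n = 1267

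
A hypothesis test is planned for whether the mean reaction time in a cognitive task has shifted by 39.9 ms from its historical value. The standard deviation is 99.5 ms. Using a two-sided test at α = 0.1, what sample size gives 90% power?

n = 54

For a one-sample z-test, n = ((z_{α/2} + z_β)·σ/δ)².
z_{α/2} = 1.645 (two-sided α = 0.1); z_β = 1.282 (power 90% → β = 0.1).
n = (2.927 × 99.5 / 39.9)² = 53.28
Round up: n = 54.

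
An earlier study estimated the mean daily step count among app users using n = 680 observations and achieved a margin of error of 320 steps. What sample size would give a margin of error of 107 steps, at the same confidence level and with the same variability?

Margin of error scales as 1/√n, so n₂ = n₁·(E₁/E₂)².
n₂ = 680 × (320/107)² = 680 × 8.944 = 6081.92
Round up: n₂ = 6082.

6082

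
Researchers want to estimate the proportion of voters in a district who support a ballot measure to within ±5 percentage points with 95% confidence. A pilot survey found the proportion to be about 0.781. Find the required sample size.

For a proportion with margin E = 0.05 at 95% confidence, z = 1.960.
n = p̂(1−p̂)(z/E)² = 0.781 × 0.219 × (1.960/0.05)² = 262.83
Round up: n = 263.

263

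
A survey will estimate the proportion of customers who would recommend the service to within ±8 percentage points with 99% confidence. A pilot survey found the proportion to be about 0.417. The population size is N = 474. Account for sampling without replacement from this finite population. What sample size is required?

165

For a proportion with margin E = 0.08 at 99% confidence, z = 2.576.
n = p̂(1−p̂)(z/E)² = 0.417 × 0.583 × (2.576/0.08)² = 252.07 — call this n₀.
Finite-population correction with N = 474: n = n₀ / (1 + (n₀−1)/N) = 252.07 / 1.53 = 164.75
Round up: n = 165.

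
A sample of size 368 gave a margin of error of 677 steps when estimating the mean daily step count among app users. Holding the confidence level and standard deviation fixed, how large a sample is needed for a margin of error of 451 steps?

830

Margin of error scales as 1/√n, so n₂ = n₁·(E₁/E₂)².
n₂ = 368 × (677/451)² = 368 × 2.253 = 829.10
Round up: n₂ = 830.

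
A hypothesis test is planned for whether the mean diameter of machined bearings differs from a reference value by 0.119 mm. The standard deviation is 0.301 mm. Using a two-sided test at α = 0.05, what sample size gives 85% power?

For a one-sample z-test, n = ((z_{α/2} + z_β)·σ/δ)².
z_{α/2} = 1.960 (two-sided α = 0.05); z_β = 1.036 (power 85% → β = 0.15).
n = (2.996 × 0.301 / 0.119)² = 57.43
Round up: n = 58.

58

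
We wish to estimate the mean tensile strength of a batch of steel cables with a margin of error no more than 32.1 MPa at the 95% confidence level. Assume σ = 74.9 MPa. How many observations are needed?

21

For a mean, the margin of error is E = z·σ/√n, so n = (zσ/E)².
At 95% confidence, z = 1.960.
n = (1.960 × 74.9 / 32.1)² = 20.92
Round up: n = 21.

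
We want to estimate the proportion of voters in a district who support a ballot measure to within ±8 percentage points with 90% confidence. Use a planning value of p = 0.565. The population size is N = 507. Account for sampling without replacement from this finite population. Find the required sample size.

For a proportion with margin E = 0.08 at 90% confidence, z = 1.645.
n = p̂(1−p̂)(z/E)² = 0.565 × 0.435 × (1.645/0.08)² = 103.92 — call this n₀.
Finite-population correction with N = 507: n = n₀ / (1 + (n₀−1)/N) = 103.92 / 1.203 = 86.38
Round up: n = 87.

87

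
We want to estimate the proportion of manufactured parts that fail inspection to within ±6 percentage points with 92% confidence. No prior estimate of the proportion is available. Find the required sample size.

n = 213

For a proportion with margin E = 0.06 at 92% confidence, z = 1.751.
With no prior estimate, use p = 0.5, which maximizes p(1−p) at 0.25.
n = 0.25 × (z/E)² = 0.25 × (1.751/0.06)² = 212.92
Round up: n = 213.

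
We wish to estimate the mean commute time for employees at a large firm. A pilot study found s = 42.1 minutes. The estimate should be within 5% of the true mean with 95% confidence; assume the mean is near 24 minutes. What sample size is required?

4729

For a mean, the margin of error is E = z·σ/√n, so n = (zσ/E)².
At 95% confidence, z = 1.960.
E = 5% of 24 = 1.2 minutes.
n = (1.960 × 42.1 / 1.2)² = 4728.40
Round up: n = 4729.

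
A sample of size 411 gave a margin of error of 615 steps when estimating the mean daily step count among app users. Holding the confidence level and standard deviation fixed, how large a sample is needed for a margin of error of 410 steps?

Margin of error scales as 1/√n, so n₂ = n₁·(E₁/E₂)².
n₂ = 411 × (615/410)² = 411 × 2.25 = 924.75
Round up: n₂ = 925.

n = 925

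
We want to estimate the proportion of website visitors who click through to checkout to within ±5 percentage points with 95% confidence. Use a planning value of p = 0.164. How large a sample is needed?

211

For a proportion with margin E = 0.05 at 95% confidence, z = 1.960.
n = p̂(1−p̂)(z/E)² = 0.164 × 0.836 × (1.960/0.05)² = 210.68
Round up: n = 211.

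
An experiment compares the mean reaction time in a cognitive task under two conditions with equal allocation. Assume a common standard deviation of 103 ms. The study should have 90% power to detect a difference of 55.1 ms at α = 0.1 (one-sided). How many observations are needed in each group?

For two equal groups, n per group = 2·((z_α + z_β)·σ/δ)².
z_α = 1.282; z_β = 1.282 (power 90%).
n = 2 × (2.564 × 103 / 55.1)² = 2 × 22.97 = 45.94
Round up: n = 46 per group.

46 per group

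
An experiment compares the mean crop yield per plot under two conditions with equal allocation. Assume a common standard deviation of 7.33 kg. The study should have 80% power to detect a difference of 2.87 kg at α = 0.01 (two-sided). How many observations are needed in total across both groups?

306 total

For two equal groups, n per group = 2·((z_{α/2} + z_β)·σ/δ)².
z_{α/2} = 2.576; z_β = 0.842 (power 80%).
n = 2 × (3.418 × 7.33 / 2.87)² = 2 × 76.21 = 152.42
Round up: n = 153 per group.
Total across both groups: 2 × 153 = 306.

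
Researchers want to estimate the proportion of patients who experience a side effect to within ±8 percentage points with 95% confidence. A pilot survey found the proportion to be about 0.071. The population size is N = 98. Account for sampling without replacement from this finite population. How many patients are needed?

For a proportion with margin E = 0.08 at 95% confidence, z = 1.960.
n = p̂(1−p̂)(z/E)² = 0.071 × 0.929 × (1.960/0.08)² = 39.59 — call this n₀.
Finite-population correction with N = 98: n = n₀ / (1 + (n₀−1)/N) = 39.59 / 1.394 = 28.40
Round up: n = 29.

n = 29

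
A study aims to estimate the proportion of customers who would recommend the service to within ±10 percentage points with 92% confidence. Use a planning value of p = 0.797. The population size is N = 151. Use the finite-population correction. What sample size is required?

For a proportion with margin E = 0.1 at 92% confidence, z = 1.751.
n = p̂(1−p̂)(z/E)² = 0.797 × 0.203 × (1.751/0.1)² = 49.61 — call this n₀.
Finite-population correction with N = 151: n = n₀ / (1 + (n₀−1)/N) = 49.61 / 1.322 = 37.53
Round up: n = 38.

38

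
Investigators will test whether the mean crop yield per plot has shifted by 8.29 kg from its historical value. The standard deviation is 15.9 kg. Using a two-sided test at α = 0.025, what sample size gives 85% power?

40

For a one-sample z-test, n = ((z_{α/2} + z_β)·σ/δ)².
z_{α/2} = 2.241 (two-sided α = 0.025); z_β = 1.036 (power 85% → β = 0.15).
n = (3.277 × 15.9 / 8.29)² = 39.50
Round up: n = 40.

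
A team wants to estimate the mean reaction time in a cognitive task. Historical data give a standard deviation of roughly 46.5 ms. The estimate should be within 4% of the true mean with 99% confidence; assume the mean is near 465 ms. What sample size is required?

For a mean, the margin of error is E = z·σ/√n, so n = (zσ/E)².
At 99% confidence, z = 2.576.
E = 4% of 465 = 18.6 ms.
n = (2.576 × 46.5 / 18.6)² = 41.47
Round up: n = 42.

42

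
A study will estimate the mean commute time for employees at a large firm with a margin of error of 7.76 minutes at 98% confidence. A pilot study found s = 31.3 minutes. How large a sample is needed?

For a mean, the margin of error is E = z·σ/√n, so n = (zσ/E)².
At 98% confidence, z = 2.326.
n = (2.326 × 31.3 / 7.76)² = 88.02
Round up: n = 89.

n = 89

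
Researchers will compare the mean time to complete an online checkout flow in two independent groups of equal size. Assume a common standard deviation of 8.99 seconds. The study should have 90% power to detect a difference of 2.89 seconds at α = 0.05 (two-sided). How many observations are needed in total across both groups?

408 total

For two equal groups, n per group = 2·((z_{α/2} + z_β)·σ/δ)².
z_{α/2} = 1.960; z_β = 1.282 (power 90%).
n = 2 × (3.242 × 8.99 / 2.89)² = 2 × 101.71 = 203.42
Round up: n = 204 per group.
Total across both groups: 2 × 204 = 408.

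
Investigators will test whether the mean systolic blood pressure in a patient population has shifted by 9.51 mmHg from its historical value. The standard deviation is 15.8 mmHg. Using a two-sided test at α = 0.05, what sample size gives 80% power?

22

For a one-sample z-test, n = ((z_{α/2} + z_β)·σ/δ)².
z_{α/2} = 1.960 (two-sided α = 0.05); z_β = 0.842 (power 80% → β = 0.2).
n = (2.802 × 15.8 / 9.51)² = 21.67
Round up: n = 22.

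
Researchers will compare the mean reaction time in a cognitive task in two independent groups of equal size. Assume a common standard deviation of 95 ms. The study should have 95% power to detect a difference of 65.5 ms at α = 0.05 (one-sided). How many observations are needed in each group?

46 per group

For two equal groups, n per group = 2·((z_α + z_β)·σ/δ)².
z_α = 1.645; z_β = 1.645 (power 95%).
n = 2 × (3.290 × 95 / 65.5)² = 2 × 22.77 = 45.54
Round up: n = 46 per group.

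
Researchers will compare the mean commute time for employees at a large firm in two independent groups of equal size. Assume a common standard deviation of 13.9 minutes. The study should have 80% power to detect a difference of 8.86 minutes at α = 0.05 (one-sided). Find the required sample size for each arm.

For two equal groups, n per group = 2·((z_α + z_β)·σ/δ)².
z_α = 1.645; z_β = 0.842 (power 80%).
n = 2 × (2.487 × 13.9 / 8.86)² = 2 × 15.22 = 30.44
Round up: n = 31 per group.

31 per group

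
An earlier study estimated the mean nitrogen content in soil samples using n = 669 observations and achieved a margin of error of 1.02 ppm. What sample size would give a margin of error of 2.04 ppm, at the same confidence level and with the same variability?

Margin of error scales as 1/√n, so n₂ = n₁·(E₁/E₂)².
n₂ = 669 × (1.02/2.04)² = 669 × 0.25 = 167.25
Round up: n₂ = 168.

168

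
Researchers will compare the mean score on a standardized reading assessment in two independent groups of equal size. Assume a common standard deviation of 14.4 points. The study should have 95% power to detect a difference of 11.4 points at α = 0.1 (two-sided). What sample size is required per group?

For two equal groups, n per group = 2·((z_{α/2} + z_β)·σ/δ)².
z_{α/2} = 1.645; z_β = 1.645 (power 95%).
n = 2 × (3.290 × 14.4 / 11.4)² = 2 × 17.27 = 34.54
Round up: n = 35 per group.

35 per group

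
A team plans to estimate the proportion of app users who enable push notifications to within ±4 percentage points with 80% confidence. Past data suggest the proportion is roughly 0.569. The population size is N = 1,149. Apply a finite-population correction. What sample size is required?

For a proportion with margin E = 0.04 at 80% confidence, z = 1.282.
n = p̂(1−p̂)(z/E)² = 0.569 × 0.431 × (1.282/0.04)² = 251.91 — call this n₀.
Finite-population correction with N = 1,149: n = n₀ / (1 + (n₀−1)/N) = 251.91 / 1.218 = 206.82
Round up: n = 207.

207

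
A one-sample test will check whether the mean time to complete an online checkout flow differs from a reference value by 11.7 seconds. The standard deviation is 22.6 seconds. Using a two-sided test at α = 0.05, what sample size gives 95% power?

For a one-sample z-test, n = ((z_{α/2} + z_β)·σ/δ)².
z_{α/2} = 1.960 (two-sided α = 0.05); z_β = 1.645 (power 95% → β = 0.05).
n = (3.605 × 22.6 / 11.7)² = 48.49
Round up: n = 49.

49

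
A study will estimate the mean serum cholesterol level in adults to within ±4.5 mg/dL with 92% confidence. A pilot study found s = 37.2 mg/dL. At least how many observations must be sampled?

210

For a mean, the margin of error is E = z·σ/√n, so n = (zσ/E)².
At 92% confidence, z = 1.751.
n = (1.751 × 37.2 / 4.5)² = 209.52
Round up: n = 210.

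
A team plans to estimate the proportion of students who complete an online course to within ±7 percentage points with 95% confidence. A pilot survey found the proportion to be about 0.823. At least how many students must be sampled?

115

For a proportion with margin E = 0.07 at 95% confidence, z = 1.960.
n = p̂(1−p̂)(z/E)² = 0.823 × 0.177 × (1.960/0.07)² = 114.21
Round up: n = 115.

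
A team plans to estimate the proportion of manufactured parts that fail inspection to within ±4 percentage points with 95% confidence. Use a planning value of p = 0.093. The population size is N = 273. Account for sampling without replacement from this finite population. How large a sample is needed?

117

For a proportion with margin E = 0.04 at 95% confidence, z = 1.960.
n = p̂(1−p̂)(z/E)² = 0.093 × 0.907 × (1.960/0.04)² = 202.53 — call this n₀.
Finite-population correction with N = 273: n = n₀ / (1 + (n₀−1)/N) = 202.53 / 1.738 = 116.53
Round up: n = 117.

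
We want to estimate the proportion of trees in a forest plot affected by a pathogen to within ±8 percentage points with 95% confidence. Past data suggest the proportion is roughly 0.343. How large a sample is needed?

n = 136

For a proportion with margin E = 0.08 at 95% confidence, z = 1.960.
n = p̂(1−p̂)(z/E)² = 0.343 × 0.657 × (1.960/0.08)² = 135.27
Round up: n = 136.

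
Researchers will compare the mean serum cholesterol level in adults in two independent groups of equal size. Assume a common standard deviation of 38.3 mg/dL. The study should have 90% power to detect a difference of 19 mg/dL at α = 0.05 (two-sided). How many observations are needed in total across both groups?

172 total

For two equal groups, n per group = 2·((z_{α/2} + z_β)·σ/δ)².
z_{α/2} = 1.960; z_β = 1.282 (power 90%).
n = 2 × (3.242 × 38.3 / 19)² = 2 × 42.71 = 85.42
Round up: n = 86 per group.
Total across both groups: 2 × 86 = 172.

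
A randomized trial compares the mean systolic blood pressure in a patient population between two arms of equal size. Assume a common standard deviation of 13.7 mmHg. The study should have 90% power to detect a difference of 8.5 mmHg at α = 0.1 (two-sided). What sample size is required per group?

45 per group

For two equal groups, n per group = 2·((z_{α/2} + z_β)·σ/δ)².
z_{α/2} = 1.645; z_β = 1.282 (power 90%).
n = 2 × (2.927 × 13.7 / 8.5)² = 2 × 22.26 = 44.52
Round up: n = 45 per group.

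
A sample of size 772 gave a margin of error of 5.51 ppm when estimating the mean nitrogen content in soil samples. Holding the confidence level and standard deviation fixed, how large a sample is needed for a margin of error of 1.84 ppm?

Margin of error scales as 1/√n, so n₂ = n₁·(E₁/E₂)².
n₂ = 772 × (5.51/1.84)² = 772 × 8.967 = 6922.52
Round up: n₂ = 6923.

6923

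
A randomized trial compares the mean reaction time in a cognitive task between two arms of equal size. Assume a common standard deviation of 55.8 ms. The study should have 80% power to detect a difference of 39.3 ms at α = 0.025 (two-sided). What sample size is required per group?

For two equal groups, n per group = 2·((z_{α/2} + z_β)·σ/δ)².
z_{α/2} = 2.241; z_β = 0.842 (power 80%).
n = 2 × (3.083 × 55.8 / 39.3)² = 2 × 19.16 = 38.32
Round up: n = 39 per group.

39 per group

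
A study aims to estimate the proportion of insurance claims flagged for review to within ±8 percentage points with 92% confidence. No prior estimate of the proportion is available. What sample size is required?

For a proportion with margin E = 0.08 at 92% confidence, z = 1.751.
With no prior estimate, use p = 0.5, which maximizes p(1−p) at 0.25.
n = 0.25 × (z/E)² = 0.25 × (1.751/0.08)² = 119.77
Round up: n = 120.

n = 120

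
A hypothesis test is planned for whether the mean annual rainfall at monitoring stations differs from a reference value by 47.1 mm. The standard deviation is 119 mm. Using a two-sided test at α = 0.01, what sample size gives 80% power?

For a one-sample z-test, n = ((z_{α/2} + z_β)·σ/δ)².
z_{α/2} = 2.576 (two-sided α = 0.01); z_β = 0.842 (power 80% → β = 0.2).
n = (3.418 × 119 / 47.1)² = 74.58
Round up: n = 75.

n = 75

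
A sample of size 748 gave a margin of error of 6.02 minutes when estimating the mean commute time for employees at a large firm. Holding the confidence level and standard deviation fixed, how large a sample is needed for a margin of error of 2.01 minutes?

n = 6710

Margin of error scales as 1/√n, so n₂ = n₁·(E₁/E₂)².
n₂ = 748 × (6.02/2.01)² = 748 × 8.97 = 6709.56
Round up: n₂ = 6710.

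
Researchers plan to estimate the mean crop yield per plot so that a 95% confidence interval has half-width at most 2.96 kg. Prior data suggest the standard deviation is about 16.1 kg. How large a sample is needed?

For a mean, the margin of error is E = z·σ/√n, so n = (zσ/E)².
At 95% confidence, z = 1.960.
n = (1.960 × 16.1 / 2.96)² = 113.65
Round up: n = 114.

114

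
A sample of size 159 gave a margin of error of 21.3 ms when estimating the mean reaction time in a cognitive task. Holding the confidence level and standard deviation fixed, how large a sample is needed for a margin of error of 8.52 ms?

Margin of error scales as 1/√n, so n₂ = n₁·(E₁/E₂)².
n₂ = 159 × (21.3/8.52)² = 159 × 6.25 = 993.75
Round up: n₂ = 994.

994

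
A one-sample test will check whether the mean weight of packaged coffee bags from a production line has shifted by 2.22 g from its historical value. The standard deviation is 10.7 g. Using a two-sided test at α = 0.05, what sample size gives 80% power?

For a one-sample z-test, n = ((z_{α/2} + z_β)·σ/δ)².
z_{α/2} = 1.960 (two-sided α = 0.05); z_β = 0.842 (power 80% → β = 0.2).
n = (2.802 × 10.7 / 2.22)² = 182.39
Round up: n = 183.

n = 183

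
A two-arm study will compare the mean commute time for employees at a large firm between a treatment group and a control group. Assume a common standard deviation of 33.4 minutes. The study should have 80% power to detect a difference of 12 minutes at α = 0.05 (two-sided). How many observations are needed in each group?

122 per group

For two equal groups, n per group = 2·((z_{α/2} + z_β)·σ/δ)².
z_{α/2} = 1.960; z_β = 0.842 (power 80%).
n = 2 × (2.802 × 33.4 / 12)² = 2 × 60.82 = 121.64
Round up: n = 122 per group.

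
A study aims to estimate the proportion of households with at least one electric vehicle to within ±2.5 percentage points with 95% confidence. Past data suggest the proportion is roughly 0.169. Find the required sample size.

For a proportion with margin E = 0.025 at 95% confidence, z = 1.960.
n = p̂(1−p̂)(z/E)² = 0.169 × 0.831 × (1.960/0.025)² = 863.22
Round up: n = 864.

n = 864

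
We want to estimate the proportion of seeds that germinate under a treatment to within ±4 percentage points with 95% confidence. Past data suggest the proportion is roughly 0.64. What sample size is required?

For a proportion with margin E = 0.04 at 95% confidence, z = 1.960.
n = p̂(1−p̂)(z/E)² = 0.64 × 0.36 × (1.960/0.04)² = 553.19
Round up: n = 554.

554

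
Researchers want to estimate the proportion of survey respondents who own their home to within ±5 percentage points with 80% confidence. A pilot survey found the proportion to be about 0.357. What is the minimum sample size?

n = 151

For a proportion with margin E = 0.05 at 80% confidence, z = 1.282.
n = p̂(1−p̂)(z/E)² = 0.357 × 0.643 × (1.282/0.05)² = 150.91
Round up: n = 151.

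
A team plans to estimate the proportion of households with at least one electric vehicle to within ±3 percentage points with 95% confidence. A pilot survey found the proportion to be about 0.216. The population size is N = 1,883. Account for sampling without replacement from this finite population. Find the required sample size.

523

For a proportion with margin E = 0.03 at 95% confidence, z = 1.960.
n = p̂(1−p̂)(z/E)² = 0.216 × 0.784 × (1.960/0.03)² = 722.84 — call this n₀.
Finite-population correction with N = 1,883: n = n₀ / (1 + (n₀−1)/N) = 722.84 / 1.383 = 522.66
Round up: n = 523.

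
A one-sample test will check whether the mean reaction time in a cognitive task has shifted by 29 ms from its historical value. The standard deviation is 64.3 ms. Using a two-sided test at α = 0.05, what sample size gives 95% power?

64

For a one-sample z-test, n = ((z_{α/2} + z_β)·σ/δ)².
z_{α/2} = 1.960 (two-sided α = 0.05); z_β = 1.645 (power 95% → β = 0.05).
n = (3.605 × 64.3 / 29)² = 63.89
Round up: n = 64.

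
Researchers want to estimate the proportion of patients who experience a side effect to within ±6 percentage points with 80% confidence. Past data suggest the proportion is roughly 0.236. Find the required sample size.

83

For a proportion with margin E = 0.06 at 80% confidence, z = 1.282.
n = p̂(1−p̂)(z/E)² = 0.236 × 0.764 × (1.282/0.06)² = 82.31
Round up: n = 83.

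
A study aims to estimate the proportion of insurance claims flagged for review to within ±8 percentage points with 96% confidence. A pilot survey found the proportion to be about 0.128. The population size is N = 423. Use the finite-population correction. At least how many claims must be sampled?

For a proportion with margin E = 0.08 at 96% confidence, z = 2.054.
n = p̂(1−p̂)(z/E)² = 0.128 × 0.872 × (2.054/0.08)² = 73.58 — call this n₀.
Finite-population correction with N = 423: n = n₀ / (1 + (n₀−1)/N) = 73.58 / 1.172 = 62.78
Round up: n = 63.

63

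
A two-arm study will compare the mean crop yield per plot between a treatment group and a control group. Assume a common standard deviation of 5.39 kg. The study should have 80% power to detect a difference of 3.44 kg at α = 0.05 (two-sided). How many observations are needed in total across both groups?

78 total

For two equal groups, n per group = 2·((z_{α/2} + z_β)·σ/δ)².
z_{α/2} = 1.960; z_β = 0.842 (power 80%).
n = 2 × (2.802 × 5.39 / 3.44)² = 2 × 19.28 = 38.56
Round up: n = 39 per group.
Total across both groups: 2 × 39 = 78.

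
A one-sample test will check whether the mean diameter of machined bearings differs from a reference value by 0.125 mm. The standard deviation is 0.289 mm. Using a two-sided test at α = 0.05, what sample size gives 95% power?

For a one-sample z-test, n = ((z_{α/2} + z_β)·σ/δ)².
z_{α/2} = 1.960 (two-sided α = 0.05); z_β = 1.645 (power 95% → β = 0.05).
n = (3.605 × 0.289 / 0.125)² = 69.47
Round up: n = 70.

70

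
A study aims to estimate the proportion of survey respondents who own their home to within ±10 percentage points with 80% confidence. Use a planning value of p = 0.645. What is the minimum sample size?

For a proportion with margin E = 0.1 at 80% confidence, z = 1.282.
n = p̂(1−p̂)(z/E)² = 0.645 × 0.355 × (1.282/0.1)² = 37.63
Round up: n = 38.

38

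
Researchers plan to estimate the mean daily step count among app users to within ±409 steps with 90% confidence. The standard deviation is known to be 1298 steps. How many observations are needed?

For a mean, the margin of error is E = z·σ/√n, so n = (zσ/E)².
At 90% confidence, z = 1.645.
n = (1.645 × 1298 / 409)² = 27.25
Round up: n = 28.

n = 28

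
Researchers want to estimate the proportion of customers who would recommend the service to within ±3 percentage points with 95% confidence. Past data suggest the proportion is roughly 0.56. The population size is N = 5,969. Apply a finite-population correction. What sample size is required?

For a proportion with margin E = 0.03 at 95% confidence, z = 1.960.
n = p̂(1−p̂)(z/E)² = 0.56 × 0.44 × (1.960/0.03)² = 1051.74 — call this n₀.
Finite-population correction with N = 5,969: n = n₀ / (1 + (n₀−1)/N) = 1051.74 / 1.176 = 894.34
Round up: n = 895.

895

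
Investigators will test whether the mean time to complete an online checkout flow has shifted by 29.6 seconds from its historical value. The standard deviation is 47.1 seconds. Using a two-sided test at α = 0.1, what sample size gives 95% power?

For a one-sample z-test, n = ((z_{α/2} + z_β)·σ/δ)².
z_{α/2} = 1.645 (two-sided α = 0.1); z_β = 1.645 (power 95% → β = 0.05).
n = (3.290 × 47.1 / 29.6)² = 27.41
Round up: n = 28.

n = 28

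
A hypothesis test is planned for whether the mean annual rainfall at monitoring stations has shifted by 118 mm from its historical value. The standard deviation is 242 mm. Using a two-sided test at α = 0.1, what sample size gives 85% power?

For a one-sample z-test, n = ((z_{α/2} + z_β)·σ/δ)².
z_{α/2} = 1.645 (two-sided α = 0.1); z_β = 1.036 (power 85% → β = 0.15).
n = (2.681 × 242 / 118)² = 30.23
Round up: n = 31.

31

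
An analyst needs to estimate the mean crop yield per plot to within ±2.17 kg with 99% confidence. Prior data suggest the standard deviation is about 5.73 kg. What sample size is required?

n = 47

For a mean, the margin of error is E = z·σ/√n, so n = (zσ/E)².
At 99% confidence, z = 2.576.
n = (2.576 × 5.73 / 2.17)² = 46.27
Round up: n = 47.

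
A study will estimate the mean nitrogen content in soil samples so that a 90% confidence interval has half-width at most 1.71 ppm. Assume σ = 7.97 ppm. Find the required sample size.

59

For a mean, the margin of error is E = z·σ/√n, so n = (zσ/E)².
At 90% confidence, z = 1.645.
n = (1.645 × 7.97 / 1.71)² = 58.78
Round up: n = 59.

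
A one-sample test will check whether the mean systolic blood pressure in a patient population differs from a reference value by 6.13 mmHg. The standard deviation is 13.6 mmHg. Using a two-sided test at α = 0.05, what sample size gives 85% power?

45

For a one-sample z-test, n = ((z_{α/2} + z_β)·σ/δ)².
z_{α/2} = 1.960 (two-sided α = 0.05); z_β = 1.036 (power 85% → β = 0.15).
n = (2.996 × 13.6 / 6.13)² = 44.18
Round up: n = 45.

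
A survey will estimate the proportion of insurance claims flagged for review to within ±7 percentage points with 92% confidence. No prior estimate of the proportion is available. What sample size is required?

For a proportion with margin E = 0.07 at 92% confidence, z = 1.751.
With no prior estimate, use p = 0.5, which maximizes p(1−p) at 0.25.
n = 0.25 × (z/E)² = 0.25 × (1.751/0.07)² = 156.43
Round up: n = 157.

157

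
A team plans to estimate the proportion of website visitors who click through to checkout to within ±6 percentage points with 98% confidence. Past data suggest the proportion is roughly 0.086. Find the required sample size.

119

For a proportion with margin E = 0.06 at 98% confidence, z = 2.326.
n = p̂(1−p̂)(z/E)² = 0.086 × 0.914 × (2.326/0.06)² = 118.13
Round up: n = 119.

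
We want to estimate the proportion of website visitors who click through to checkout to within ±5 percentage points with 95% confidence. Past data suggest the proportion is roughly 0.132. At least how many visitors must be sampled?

177

For a proportion with margin E = 0.05 at 95% confidence, z = 1.960.
n = p̂(1−p̂)(z/E)² = 0.132 × 0.868 × (1.960/0.05)² = 176.06
Round up: n = 177.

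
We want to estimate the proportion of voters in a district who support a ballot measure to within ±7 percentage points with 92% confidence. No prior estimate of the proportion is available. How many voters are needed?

157

For a proportion with margin E = 0.07 at 92% confidence, z = 1.751.
With no prior estimate, use p = 0.5, which maximizes p(1−p) at 0.25.
n = 0.25 × (z/E)² = 0.25 × (1.751/0.07)² = 156.43
Round up: n = 157.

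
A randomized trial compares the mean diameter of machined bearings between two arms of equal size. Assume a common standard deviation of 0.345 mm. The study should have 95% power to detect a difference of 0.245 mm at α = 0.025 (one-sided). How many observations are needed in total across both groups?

104 total

For two equal groups, n per group = 2·((z_α + z_β)·σ/δ)².
z_α = 1.960; z_β = 1.645 (power 95%).
n = 2 × (3.605 × 0.345 / 0.245)² = 2 × 25.77 = 51.54
Round up: n = 52 per group.
Total across both groups: 2 × 52 = 104.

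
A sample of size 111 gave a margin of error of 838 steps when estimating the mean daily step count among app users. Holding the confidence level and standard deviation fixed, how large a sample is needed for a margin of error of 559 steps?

250

Margin of error scales as 1/√n, so n₂ = n₁·(E₁/E₂)².
n₂ = 111 × (838/559)² = 111 × 2.247 = 249.42
Round up: n₂ = 250.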